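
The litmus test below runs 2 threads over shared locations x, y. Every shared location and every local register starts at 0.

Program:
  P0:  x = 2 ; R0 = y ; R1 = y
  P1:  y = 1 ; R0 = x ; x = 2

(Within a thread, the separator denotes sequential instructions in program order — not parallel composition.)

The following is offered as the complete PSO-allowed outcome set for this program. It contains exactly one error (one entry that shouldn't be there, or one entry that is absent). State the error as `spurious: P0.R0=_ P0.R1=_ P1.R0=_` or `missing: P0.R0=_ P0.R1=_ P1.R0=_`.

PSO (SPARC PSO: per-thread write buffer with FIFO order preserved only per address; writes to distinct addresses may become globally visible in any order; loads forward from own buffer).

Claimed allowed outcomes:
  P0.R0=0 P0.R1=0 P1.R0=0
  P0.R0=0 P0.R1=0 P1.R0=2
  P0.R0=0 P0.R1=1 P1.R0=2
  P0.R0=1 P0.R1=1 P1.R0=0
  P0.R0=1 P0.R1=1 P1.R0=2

outcome vector order: (P0.R0,P0.R1,P1.R0)
under PSO → (0,0,0), (0,0,2), (0,1,0), (0,1,2), (1,1,0), (1,1,2)
PSO∖claimed = {(0,1,0)}

missing: P0.R0=0 P0.R1=1 P1.R0=0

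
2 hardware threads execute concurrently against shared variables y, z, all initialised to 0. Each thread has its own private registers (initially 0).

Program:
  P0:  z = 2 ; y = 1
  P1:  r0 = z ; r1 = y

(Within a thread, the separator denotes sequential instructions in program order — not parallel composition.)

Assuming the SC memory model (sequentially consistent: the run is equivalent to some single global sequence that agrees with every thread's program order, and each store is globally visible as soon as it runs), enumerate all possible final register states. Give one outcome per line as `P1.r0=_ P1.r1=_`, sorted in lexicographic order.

P1.r0=0 P1.r1=0
P1.r0=0 P1.r1=1
P1.r0=2 P1.r1=0
P1.r0=2 P1.r1=1

outcome vector order: (P1.r0,P1.r1)
|SC outcomes| = 4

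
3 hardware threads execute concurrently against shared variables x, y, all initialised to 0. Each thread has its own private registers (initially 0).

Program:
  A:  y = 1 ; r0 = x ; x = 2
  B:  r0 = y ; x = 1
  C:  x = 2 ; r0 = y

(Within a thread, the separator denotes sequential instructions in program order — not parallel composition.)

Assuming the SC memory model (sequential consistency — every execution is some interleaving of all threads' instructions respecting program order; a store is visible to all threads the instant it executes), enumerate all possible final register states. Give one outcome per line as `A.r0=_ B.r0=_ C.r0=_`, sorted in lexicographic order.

outcome vector order: (A.r0,B.r0,C.r0)
|SC outcomes| = 10

A.r0=0 B.r0=0 C.r0=1
A.r0=0 B.r0=1 C.r0=1
A.r0=1 B.r0=0 C.r0=0
A.r0=1 B.r0=0 C.r0=1
A.r0=1 B.r0=1 C.r0=0
A.r0=1 B.r0=1 C.r0=1
A.r0=2 B.r0=0 C.r0=0
A.r0=2 B.r0=0 C.r0=1
A.r0=2 B.r0=1 C.r0=0
A.r0=2 B.r0=1 C.r0=1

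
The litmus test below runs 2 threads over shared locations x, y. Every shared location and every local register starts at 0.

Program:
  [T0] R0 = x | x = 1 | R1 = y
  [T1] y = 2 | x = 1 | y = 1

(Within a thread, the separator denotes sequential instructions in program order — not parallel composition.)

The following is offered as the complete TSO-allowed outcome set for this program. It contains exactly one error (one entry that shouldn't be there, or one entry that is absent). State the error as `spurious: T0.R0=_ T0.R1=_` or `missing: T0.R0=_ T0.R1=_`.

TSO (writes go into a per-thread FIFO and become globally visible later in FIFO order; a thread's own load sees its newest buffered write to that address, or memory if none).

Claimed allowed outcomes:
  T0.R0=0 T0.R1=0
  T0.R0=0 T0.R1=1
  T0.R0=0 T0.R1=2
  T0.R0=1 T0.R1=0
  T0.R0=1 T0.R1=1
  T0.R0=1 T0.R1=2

spurious: T0.R0=1 T0.R1=0

outcome vector order: (T0.R0,T0.R1)
TSO: 5 outcomes — {<0 0> <0 1> <0 2> <1 1> <1 2>}
claimed∖TSO = {<1 0>}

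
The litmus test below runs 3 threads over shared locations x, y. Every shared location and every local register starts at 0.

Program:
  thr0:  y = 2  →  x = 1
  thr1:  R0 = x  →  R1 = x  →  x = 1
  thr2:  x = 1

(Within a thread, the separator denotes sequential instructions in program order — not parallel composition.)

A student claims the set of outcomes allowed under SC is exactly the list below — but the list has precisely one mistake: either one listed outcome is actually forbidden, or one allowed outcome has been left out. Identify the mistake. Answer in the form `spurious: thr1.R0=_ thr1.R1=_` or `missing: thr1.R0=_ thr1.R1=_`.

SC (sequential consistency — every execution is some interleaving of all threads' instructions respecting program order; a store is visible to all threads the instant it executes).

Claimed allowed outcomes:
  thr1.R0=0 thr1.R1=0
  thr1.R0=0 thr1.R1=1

missing: thr1.R0=1 thr1.R1=1

outcome vector order: (thr1.R0,thr1.R1)
SC: 3 outcomes — {<0 0>, <0 1>, <1 1>}
SC∖claimed = {<1 1>}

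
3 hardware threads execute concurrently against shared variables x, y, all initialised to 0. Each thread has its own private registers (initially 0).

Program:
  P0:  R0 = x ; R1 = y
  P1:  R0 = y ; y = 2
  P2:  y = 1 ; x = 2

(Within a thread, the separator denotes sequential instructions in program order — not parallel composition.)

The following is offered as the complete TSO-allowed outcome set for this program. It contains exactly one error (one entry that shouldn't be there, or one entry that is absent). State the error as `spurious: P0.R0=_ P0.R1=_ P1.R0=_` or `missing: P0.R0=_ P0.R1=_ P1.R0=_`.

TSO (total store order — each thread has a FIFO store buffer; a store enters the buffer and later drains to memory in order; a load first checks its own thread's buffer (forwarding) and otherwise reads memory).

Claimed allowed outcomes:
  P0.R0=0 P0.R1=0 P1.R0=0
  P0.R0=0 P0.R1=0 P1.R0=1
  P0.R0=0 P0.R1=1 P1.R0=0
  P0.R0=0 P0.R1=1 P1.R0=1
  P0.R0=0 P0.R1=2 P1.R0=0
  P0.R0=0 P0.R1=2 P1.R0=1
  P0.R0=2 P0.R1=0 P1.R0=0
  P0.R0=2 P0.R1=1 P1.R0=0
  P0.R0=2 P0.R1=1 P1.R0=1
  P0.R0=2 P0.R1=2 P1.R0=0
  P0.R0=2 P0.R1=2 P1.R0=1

spurious: P0.R0=2 P0.R1=0 P1.R0=0

outcome vector order: (P0.R0,P0.R1,P1.R0)
TSO (10): 000 001 010 011 020 021 210 211 220 221
claimed∖TSO = {200}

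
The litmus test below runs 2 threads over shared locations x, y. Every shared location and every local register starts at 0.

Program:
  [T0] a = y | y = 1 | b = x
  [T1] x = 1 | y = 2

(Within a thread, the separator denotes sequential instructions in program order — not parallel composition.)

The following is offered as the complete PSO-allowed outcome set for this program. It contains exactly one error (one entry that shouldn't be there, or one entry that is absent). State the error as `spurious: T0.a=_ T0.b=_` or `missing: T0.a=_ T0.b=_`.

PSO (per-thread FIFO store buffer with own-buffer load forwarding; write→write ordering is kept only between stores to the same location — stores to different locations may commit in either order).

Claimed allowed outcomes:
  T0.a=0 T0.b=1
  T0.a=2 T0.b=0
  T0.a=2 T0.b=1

outcome vector order: (T0.a,T0.b)
[PSO] allowed = {00; 01; 20; 21}
PSO∖claimed = {00}

missing: T0.a=0 T0.b=0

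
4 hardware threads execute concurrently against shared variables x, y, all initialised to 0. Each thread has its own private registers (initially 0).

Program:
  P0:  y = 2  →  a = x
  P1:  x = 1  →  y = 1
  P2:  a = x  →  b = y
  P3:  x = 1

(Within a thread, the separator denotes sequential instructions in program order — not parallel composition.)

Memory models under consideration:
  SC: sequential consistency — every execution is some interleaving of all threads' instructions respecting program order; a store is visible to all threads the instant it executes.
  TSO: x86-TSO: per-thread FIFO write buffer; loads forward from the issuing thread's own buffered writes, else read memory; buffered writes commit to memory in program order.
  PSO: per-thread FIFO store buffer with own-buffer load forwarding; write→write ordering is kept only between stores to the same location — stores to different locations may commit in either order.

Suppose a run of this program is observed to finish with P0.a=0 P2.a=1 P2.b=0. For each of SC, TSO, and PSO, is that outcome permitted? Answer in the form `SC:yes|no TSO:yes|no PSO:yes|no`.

SC:no TSO:yes PSO:yes

outcome vector order: (P0.a,P2.a,P2.b)
SC: 11 outcomes — {<0 0 0>, <0 0 1>, <0 0 2>, <0 1 1>, <0 1 2>, <1 0 0>, <1 0 1>, <1 0 2>, <1 1 0>, <1 1 1>, <1 1 2>}
TSO: 12 outcomes — {<0 0 0>, <0 0 1>, <0 0 2>, <0 1 0>, <0 1 1>, <0 1 2>, <1 0 0>, <1 0 1>, <1 0 2>, <1 1 0>, <1 1 1>, <1 1 2>}
PSO: 12 outcomes — {<0 0 0>, <0 0 1>, <0 0 2>, <0 1 0>, <0 1 1>, <0 1 2>, <1 0 0>, <1 0 1>, <1 0 2>, <1 1 0>, <1 1 1>, <1 1 2>}
target <0 1 0> ∈ {TSO,PSO}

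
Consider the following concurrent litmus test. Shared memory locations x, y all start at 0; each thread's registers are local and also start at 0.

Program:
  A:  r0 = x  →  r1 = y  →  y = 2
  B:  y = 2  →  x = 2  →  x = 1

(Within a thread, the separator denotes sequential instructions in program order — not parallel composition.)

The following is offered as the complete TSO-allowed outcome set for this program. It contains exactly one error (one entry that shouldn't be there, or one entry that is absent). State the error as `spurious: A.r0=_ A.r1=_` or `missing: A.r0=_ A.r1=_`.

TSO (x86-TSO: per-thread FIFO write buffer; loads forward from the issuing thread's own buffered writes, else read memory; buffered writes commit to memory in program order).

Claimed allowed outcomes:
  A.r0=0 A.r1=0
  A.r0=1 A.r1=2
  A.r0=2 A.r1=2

outcome vector order: (A.r0,A.r1)
TSO (4): (0,0) (0,2) (1,2) (2,2)
TSO∖claimed = {(0,2)}

missing: A.r0=0 A.r1=2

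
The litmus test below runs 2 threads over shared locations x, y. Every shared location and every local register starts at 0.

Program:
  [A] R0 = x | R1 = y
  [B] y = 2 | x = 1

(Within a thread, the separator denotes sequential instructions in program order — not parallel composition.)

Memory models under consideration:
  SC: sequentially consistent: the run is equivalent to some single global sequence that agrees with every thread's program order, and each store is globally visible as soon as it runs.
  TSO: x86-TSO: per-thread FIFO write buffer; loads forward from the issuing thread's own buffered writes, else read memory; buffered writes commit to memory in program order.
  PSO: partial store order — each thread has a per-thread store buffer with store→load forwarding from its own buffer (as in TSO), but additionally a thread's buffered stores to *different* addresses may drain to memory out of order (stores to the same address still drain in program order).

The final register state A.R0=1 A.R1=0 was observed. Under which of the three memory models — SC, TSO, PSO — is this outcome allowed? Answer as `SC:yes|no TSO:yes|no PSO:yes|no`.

outcome vector order: (A.R0,A.R1)
SC: 3 outcomes — {0/0, 0/2, 1/2}
TSO: 3 outcomes — {0/0, 0/2, 1/2}
PSO: 4 outcomes — {0/0, 0/2, 1/0, 1/2}
target 1/0 ∈ {PSO}

SC:no TSO:no PSO:yes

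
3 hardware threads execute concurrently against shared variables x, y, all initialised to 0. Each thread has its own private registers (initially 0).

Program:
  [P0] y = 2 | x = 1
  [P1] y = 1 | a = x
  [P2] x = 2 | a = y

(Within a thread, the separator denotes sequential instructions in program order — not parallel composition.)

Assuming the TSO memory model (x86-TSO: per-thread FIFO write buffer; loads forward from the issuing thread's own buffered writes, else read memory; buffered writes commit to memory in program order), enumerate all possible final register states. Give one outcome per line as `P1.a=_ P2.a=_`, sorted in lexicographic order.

P1.a=0 P2.a=0
P1.a=0 P2.a=1
P1.a=0 P2.a=2
P1.a=1 P2.a=0
P1.a=1 P2.a=1
P1.a=1 P2.a=2
P1.a=2 P2.a=0
P1.a=2 P2.a=1
P1.a=2 P2.a=2

outcome vector order: (P1.a,P2.a)
|TSO outcomes| = 9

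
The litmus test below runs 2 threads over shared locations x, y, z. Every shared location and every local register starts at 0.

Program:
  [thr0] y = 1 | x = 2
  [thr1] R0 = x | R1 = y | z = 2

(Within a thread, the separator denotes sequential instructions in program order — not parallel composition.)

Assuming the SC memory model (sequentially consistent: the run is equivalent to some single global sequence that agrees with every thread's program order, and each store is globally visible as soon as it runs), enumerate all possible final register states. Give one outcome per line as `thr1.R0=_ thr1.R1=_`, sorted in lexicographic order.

outcome vector order: (thr1.R0,thr1.R1)
|SC outcomes| = 3

thr1.R0=0 thr1.R1=0
thr1.R0=0 thr1.R1=1
thr1.R0=2 thr1.R1=1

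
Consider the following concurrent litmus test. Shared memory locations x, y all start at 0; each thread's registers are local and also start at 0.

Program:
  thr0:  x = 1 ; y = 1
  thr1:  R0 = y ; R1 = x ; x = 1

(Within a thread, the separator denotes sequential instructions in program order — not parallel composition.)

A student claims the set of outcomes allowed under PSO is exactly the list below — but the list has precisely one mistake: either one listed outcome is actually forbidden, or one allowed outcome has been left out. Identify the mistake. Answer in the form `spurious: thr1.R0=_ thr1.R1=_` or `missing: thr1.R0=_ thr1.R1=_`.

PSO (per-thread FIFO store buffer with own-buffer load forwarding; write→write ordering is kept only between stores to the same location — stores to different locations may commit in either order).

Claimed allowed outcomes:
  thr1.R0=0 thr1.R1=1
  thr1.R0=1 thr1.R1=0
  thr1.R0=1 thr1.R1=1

missing: thr1.R0=0 thr1.R1=0

outcome vector order: (thr1.R0,thr1.R1)
PSO (4): 0/0 0/1 1/0 1/1
PSO∖claimed = {0/0}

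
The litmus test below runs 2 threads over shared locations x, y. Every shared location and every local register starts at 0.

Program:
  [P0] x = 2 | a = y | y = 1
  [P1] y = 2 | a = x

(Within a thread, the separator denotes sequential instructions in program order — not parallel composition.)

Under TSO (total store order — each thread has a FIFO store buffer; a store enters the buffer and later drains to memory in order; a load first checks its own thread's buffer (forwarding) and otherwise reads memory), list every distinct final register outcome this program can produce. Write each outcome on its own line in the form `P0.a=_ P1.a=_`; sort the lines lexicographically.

P0.a=0 P1.a=0
P0.a=0 P1.a=2
P0.a=2 P1.a=0
P0.a=2 P1.a=2

outcome vector order: (P0.a,P1.a)
|TSO outcomes| = 4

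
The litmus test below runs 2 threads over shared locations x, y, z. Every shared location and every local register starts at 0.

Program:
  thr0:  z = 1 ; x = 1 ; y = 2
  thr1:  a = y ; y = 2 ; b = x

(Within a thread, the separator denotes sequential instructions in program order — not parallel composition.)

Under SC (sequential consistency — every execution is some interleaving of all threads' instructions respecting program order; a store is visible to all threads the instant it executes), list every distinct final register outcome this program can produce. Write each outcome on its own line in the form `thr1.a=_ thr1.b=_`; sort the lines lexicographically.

thr1.a=0 thr1.b=0
thr1.a=0 thr1.b=1
thr1.a=2 thr1.b=1

outcome vector order: (thr1.a,thr1.b)
|SC outcomes| = 3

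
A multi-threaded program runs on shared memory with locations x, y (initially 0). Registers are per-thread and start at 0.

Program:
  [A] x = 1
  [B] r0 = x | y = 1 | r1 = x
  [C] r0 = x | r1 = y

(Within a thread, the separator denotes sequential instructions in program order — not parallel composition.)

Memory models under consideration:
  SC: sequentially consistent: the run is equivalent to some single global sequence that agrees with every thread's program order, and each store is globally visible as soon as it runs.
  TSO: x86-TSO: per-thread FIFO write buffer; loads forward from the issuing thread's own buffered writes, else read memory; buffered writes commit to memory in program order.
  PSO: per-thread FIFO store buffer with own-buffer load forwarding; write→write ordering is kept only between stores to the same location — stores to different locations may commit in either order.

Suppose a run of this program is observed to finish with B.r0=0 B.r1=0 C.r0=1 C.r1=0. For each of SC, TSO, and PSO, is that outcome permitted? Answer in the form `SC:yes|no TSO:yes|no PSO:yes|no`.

SC:no TSO:yes PSO:yes

outcome vector order: (B.r0,B.r1,C.r0,C.r1)
[SC] allowed = {0000; 0001; 0011; 0100; 0101; 0110; 0111; 1100; 1101; 1110; 1111}
[TSO] allowed = {0000; 0001; 0010; 0011; 0100; 0101; 0110; 0111; 1100; 1101; 1110; 1111}
[PSO] allowed = {0000; 0001; 0010; 0011; 0100; 0101; 0110; 0111; 1100; 1101; 1110; 1111}
target 0010 ∈ {TSO,PSO}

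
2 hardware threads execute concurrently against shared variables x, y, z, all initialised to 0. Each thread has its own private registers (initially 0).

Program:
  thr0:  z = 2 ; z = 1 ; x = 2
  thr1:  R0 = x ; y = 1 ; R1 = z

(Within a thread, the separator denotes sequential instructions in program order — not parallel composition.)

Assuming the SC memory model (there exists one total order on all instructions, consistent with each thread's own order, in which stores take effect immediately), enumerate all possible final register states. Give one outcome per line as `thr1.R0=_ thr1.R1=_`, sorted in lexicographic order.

thr1.R0=0 thr1.R1=0
thr1.R0=0 thr1.R1=1
thr1.R0=0 thr1.R1=2
thr1.R0=2 thr1.R1=1

outcome vector order: (thr1.R0,thr1.R1)
|SC outcomes| = 4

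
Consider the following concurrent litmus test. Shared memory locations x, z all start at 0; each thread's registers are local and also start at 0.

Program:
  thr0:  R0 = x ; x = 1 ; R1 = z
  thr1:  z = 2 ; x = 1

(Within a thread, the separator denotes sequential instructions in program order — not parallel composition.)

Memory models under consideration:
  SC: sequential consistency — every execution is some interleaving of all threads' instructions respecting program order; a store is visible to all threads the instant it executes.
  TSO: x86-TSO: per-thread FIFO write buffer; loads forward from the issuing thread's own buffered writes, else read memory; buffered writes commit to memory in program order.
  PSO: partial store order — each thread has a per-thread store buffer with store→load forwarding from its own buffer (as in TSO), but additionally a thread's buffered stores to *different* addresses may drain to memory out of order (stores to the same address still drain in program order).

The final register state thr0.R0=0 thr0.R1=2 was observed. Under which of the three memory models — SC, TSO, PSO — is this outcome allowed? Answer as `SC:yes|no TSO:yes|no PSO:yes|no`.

outcome vector order: (thr0.R0,thr0.R1)
SC (3): 0/0, 0/2, 1/2
TSO (3): 0/0, 0/2, 1/2
PSO (4): 0/0, 0/2, 1/0, 1/2
target 0/2 ∈ {SC,TSO,PSO}

SC:yes TSO:yes PSO:yes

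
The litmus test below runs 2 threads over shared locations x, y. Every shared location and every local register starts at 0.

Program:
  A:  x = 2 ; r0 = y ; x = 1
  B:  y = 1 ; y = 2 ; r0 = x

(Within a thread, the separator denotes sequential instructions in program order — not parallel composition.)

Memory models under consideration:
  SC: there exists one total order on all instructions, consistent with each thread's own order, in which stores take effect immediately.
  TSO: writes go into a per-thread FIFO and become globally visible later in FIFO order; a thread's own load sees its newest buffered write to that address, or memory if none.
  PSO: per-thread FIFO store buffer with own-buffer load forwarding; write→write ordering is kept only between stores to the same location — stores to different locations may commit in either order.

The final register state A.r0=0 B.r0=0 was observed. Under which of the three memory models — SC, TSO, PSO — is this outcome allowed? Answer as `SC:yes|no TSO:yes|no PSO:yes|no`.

outcome vector order: (A.r0,B.r0)
under SC → 0/1 0/2 1/1 1/2 2/0 2/1 2/2
under TSO → 0/0 0/1 0/2 1/0 1/1 1/2 2/0 2/1 2/2
under PSO → 0/0 0/1 0/2 1/0 1/1 1/2 2/0 2/1 2/2
target 0/0 ∈ {TSO,PSO}

SC:no TSO:yes PSO:yes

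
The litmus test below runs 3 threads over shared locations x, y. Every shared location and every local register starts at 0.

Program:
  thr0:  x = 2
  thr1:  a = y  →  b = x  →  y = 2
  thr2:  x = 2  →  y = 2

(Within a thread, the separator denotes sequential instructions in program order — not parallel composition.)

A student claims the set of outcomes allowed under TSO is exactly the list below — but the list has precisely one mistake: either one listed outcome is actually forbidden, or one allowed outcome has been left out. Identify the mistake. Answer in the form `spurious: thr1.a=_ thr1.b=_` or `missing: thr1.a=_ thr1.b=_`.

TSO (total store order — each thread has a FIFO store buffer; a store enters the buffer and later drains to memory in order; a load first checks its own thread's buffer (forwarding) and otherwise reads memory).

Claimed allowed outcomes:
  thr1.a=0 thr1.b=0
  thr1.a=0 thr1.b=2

outcome vector order: (thr1.a,thr1.b)
TSO (3): <0 0> <0 2> <2 2>
TSO∖claimed = {<2 2>}

missing: thr1.a=2 thr1.b=2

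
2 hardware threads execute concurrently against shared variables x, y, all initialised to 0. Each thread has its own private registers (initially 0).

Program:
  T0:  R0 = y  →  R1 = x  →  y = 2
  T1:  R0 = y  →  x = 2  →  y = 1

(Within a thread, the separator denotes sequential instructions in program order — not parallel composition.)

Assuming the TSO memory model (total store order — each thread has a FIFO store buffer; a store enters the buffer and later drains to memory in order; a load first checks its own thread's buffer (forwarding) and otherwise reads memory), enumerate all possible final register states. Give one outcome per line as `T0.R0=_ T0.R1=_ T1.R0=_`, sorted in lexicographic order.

outcome vector order: (T0.R0,T0.R1,T1.R0)
|TSO outcomes| = 4

T0.R0=0 T0.R1=0 T1.R0=0
T0.R0=0 T0.R1=0 T1.R0=2
T0.R0=0 T0.R1=2 T1.R0=0
T0.R0=1 T0.R1=2 T1.R0=0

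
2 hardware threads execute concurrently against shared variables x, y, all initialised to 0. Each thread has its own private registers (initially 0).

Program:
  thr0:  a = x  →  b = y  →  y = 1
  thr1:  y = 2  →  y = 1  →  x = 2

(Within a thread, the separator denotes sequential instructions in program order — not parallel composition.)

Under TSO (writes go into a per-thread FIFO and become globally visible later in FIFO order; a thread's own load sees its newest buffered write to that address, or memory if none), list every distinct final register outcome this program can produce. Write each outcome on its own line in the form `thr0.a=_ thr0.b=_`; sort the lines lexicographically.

outcome vector order: (thr0.a,thr0.b)
|TSO outcomes| = 4

thr0.a=0 thr0.b=0
thr0.a=0 thr0.b=1
thr0.a=0 thr0.b=2
thr0.a=2 thr0.b=1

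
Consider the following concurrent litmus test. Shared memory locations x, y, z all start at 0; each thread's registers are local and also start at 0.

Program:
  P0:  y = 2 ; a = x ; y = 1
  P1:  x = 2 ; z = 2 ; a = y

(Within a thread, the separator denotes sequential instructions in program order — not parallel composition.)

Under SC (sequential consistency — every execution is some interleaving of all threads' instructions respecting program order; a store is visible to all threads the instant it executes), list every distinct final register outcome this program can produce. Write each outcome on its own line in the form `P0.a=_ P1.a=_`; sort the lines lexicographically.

P0.a=0 P1.a=1
P0.a=0 P1.a=2
P0.a=2 P1.a=0
P0.a=2 P1.a=1
P0.a=2 P1.a=2

outcome vector order: (P0.a,P1.a)
|SC outcomes| = 5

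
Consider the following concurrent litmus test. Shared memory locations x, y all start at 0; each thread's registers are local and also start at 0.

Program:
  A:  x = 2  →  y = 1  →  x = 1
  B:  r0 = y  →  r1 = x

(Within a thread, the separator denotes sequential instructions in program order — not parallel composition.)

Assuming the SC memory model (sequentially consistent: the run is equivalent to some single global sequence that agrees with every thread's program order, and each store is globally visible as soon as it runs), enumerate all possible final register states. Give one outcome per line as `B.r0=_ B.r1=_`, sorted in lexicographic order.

outcome vector order: (B.r0,B.r1)
|SC outcomes| = 5

B.r0=0 B.r1=0
B.r0=0 B.r1=1
B.r0=0 B.r1=2
B.r0=1 B.r1=1
B.r0=1 B.r1=2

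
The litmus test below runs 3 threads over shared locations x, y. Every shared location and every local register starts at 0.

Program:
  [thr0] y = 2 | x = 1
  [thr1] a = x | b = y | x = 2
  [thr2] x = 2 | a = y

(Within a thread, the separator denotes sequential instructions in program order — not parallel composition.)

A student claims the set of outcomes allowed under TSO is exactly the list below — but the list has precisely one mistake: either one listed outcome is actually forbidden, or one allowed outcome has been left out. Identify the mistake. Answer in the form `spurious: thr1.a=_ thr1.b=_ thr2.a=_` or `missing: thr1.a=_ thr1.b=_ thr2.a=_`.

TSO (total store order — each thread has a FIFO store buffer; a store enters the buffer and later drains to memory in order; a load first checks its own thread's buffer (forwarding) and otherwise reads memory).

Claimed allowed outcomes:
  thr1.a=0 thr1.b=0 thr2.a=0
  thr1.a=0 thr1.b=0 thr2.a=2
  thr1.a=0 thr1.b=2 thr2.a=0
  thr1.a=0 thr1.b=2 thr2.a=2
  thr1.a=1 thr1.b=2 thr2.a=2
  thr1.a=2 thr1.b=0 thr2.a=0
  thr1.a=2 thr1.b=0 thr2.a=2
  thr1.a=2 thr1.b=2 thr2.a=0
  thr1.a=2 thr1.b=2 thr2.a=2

outcome vector order: (thr1.a,thr1.b,thr2.a)
[TSO] allowed = {0/0/0 0/0/2 0/2/0 0/2/2 1/2/0 1/2/2 2/0/0 2/0/2 2/2/0 2/2/2}
TSO∖claimed = {1/2/0}

missing: thr1.a=1 thr1.b=2 thr2.a=0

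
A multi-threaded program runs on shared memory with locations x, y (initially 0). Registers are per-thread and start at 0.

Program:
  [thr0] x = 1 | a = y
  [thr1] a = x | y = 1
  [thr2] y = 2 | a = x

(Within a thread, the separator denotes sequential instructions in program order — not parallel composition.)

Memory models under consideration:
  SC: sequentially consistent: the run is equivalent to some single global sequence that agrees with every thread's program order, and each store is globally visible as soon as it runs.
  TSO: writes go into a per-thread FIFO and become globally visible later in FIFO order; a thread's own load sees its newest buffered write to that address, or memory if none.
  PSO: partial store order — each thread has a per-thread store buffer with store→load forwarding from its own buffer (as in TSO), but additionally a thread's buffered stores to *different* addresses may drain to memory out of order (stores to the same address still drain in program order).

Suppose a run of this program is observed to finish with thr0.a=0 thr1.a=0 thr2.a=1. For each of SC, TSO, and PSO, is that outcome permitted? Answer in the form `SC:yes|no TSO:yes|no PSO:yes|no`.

SC:yes TSO:yes PSO:yes

outcome vector order: (thr0.a,thr1.a,thr2.a)
under SC → (0,0,1) (0,1,1) (1,0,0) (1,0,1) (1,1,0) (1,1,1) (2,0,0) (2,0,1) (2,1,0) (2,1,1)
under TSO → (0,0,0) (0,0,1) (0,1,0) (0,1,1) (1,0,0) (1,0,1) (1,1,0) (1,1,1) (2,0,0) (2,0,1) (2,1,0) (2,1,1)
under PSO → (0,0,0) (0,0,1) (0,1,0) (0,1,1) (1,0,0) (1,0,1) (1,1,0) (1,1,1) (2,0,0) (2,0,1) (2,1,0) (2,1,1)
target (0,0,1) ∈ {SC,TSO,PSO}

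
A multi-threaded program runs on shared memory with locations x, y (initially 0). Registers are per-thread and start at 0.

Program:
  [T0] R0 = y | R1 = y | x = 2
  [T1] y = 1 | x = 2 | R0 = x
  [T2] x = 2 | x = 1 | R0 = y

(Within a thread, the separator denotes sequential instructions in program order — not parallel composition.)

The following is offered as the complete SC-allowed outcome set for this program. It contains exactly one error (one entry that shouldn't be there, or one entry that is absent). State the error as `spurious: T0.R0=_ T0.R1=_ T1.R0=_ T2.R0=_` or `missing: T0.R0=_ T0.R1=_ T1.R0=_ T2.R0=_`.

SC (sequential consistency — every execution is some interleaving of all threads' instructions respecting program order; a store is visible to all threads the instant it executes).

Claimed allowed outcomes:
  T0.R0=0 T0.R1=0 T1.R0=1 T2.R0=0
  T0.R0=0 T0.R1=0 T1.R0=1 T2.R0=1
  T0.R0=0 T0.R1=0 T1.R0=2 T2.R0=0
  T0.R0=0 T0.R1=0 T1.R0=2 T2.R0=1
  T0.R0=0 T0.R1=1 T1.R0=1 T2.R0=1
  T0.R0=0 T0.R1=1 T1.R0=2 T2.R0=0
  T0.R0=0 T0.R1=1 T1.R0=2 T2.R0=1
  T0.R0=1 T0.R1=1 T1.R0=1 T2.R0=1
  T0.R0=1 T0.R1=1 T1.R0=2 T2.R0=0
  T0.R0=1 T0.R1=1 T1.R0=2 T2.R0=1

outcome vector order: (T0.R0,T0.R1,T1.R0,T2.R0)
SC (9): <0 0 1 1>; <0 0 2 0>; <0 0 2 1>; <0 1 1 1>; <0 1 2 0>; <0 1 2 1>; <1 1 1 1>; <1 1 2 0>; <1 1 2 1>
claimed∖SC = {<0 0 1 0>}

spurious: T0.R0=0 T0.R1=0 T1.R0=1 T2.R0=0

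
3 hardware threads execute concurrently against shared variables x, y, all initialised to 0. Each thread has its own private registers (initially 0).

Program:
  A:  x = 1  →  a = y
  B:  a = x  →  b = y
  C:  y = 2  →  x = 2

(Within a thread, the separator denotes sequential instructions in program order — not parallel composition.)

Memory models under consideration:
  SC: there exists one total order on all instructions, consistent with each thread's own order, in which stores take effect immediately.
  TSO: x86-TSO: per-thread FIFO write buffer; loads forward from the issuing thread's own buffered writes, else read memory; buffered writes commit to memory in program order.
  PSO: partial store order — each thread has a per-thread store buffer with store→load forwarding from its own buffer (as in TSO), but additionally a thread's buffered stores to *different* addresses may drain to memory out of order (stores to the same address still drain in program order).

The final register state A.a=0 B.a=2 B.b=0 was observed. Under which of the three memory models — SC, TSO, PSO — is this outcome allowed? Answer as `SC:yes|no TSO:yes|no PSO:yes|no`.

SC:no TSO:no PSO:yes

outcome vector order: (A.a,B.a,B.b)
[SC] allowed = {<0 0 0> <0 0 2> <0 1 0> <0 1 2> <0 2 2> <2 0 0> <2 0 2> <2 1 0> <2 1 2> <2 2 2>}
[TSO] allowed = {<0 0 0> <0 0 2> <0 1 0> <0 1 2> <0 2 2> <2 0 0> <2 0 2> <2 1 0> <2 1 2> <2 2 2>}
[PSO] allowed = {<0 0 0> <0 0 2> <0 1 0> <0 1 2> <0 2 0> <0 2 2> <2 0 0> <2 0 2> <2 1 0> <2 1 2> <2 2 0> <2 2 2>}
target <0 2 0> ∈ {PSO}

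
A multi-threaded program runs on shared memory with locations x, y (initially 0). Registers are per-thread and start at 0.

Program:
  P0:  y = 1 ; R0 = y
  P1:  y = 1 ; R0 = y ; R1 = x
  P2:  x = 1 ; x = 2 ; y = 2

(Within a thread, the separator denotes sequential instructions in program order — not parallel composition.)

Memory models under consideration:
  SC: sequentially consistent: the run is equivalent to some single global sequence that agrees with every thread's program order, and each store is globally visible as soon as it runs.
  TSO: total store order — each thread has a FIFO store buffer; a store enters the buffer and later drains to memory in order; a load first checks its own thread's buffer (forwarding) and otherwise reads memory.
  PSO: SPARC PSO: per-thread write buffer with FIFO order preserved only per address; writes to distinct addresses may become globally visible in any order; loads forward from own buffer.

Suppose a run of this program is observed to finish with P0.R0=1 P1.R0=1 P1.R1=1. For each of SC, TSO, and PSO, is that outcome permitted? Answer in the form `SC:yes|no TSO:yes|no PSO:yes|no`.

outcome vector order: (P0.R0,P1.R0,P1.R1)
SC: 8 outcomes — {110; 111; 112; 122; 210; 211; 212; 222}
TSO: 8 outcomes — {110; 111; 112; 122; 210; 211; 212; 222}
PSO: 12 outcomes — {110; 111; 112; 120; 121; 122; 210; 211; 212; 220; 221; 222}
target 111 ∈ {SC,TSO,PSO}

SC:yes TSO:yes PSO:yes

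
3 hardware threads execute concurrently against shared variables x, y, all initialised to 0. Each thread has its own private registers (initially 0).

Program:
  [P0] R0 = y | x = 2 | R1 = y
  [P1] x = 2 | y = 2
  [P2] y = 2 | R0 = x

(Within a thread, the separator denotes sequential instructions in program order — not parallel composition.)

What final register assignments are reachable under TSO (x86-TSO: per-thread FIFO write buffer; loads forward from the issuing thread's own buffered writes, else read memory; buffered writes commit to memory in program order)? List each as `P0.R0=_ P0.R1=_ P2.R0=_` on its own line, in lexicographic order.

P0.R0=0 P0.R1=0 P2.R0=0
P0.R0=0 P0.R1=0 P2.R0=2
P0.R0=0 P0.R1=2 P2.R0=0
P0.R0=0 P0.R1=2 P2.R0=2
P0.R0=2 P0.R1=2 P2.R0=0
P0.R0=2 P0.R1=2 P2.R0=2

outcome vector order: (P0.R0,P0.R1,P2.R0)
|TSO outcomes| = 6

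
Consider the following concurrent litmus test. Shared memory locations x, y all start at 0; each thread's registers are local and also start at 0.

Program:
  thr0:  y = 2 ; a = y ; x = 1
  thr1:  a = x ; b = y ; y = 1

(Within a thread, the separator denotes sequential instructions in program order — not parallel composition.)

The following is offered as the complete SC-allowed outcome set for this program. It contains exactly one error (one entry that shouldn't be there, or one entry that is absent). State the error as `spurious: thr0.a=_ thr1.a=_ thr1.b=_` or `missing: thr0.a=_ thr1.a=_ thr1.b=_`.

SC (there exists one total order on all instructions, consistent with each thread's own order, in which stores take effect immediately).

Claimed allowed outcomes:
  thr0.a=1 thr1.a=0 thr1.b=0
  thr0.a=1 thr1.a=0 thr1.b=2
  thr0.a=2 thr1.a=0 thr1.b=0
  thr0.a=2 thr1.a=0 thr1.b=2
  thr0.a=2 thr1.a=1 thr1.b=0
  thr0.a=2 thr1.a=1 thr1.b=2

spurious: thr0.a=2 thr1.a=1 thr1.b=0

outcome vector order: (thr0.a,thr1.a,thr1.b)
under SC → <1 0 0>; <1 0 2>; <2 0 0>; <2 0 2>; <2 1 2>
claimed∖SC = {<2 1 0>}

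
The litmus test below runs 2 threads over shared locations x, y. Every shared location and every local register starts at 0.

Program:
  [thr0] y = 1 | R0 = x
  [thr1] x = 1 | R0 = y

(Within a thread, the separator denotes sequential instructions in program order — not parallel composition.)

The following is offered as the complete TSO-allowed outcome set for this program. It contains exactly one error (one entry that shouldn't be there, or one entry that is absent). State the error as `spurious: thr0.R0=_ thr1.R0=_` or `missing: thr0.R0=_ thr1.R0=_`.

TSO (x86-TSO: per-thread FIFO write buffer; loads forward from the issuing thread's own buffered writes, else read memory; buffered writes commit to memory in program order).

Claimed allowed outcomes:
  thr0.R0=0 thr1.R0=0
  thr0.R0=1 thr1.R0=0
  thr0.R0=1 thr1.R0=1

missing: thr0.R0=0 thr1.R0=1

outcome vector order: (thr0.R0,thr1.R0)
TSO: 4 outcomes — {00 01 10 11}
TSO∖claimed = {01}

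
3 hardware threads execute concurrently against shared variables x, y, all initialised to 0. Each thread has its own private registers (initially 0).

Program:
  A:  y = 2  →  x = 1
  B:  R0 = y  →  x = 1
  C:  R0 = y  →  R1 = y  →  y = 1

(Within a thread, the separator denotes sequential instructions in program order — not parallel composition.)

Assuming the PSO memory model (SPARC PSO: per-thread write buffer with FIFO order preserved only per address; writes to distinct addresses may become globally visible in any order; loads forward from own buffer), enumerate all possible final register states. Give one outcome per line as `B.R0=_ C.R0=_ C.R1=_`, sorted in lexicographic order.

B.R0=0 C.R0=0 C.R1=0
B.R0=0 C.R0=0 C.R1=2
B.R0=0 C.R0=2 C.R1=2
B.R0=1 C.R0=0 C.R1=0
B.R0=1 C.R0=0 C.R1=2
B.R0=1 C.R0=2 C.R1=2
B.R0=2 C.R0=0 C.R1=0
B.R0=2 C.R0=0 C.R1=2
B.R0=2 C.R0=2 C.R1=2

outcome vector order: (B.R0,C.R0,C.R1)
|PSO outcomes| = 9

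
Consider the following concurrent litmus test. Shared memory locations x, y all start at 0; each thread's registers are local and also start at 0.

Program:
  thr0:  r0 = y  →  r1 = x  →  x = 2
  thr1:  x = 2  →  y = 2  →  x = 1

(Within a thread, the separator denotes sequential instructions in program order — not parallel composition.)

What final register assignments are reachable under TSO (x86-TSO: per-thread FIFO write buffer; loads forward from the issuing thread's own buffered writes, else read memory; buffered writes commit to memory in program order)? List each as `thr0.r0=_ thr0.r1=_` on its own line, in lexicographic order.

outcome vector order: (thr0.r0,thr0.r1)
|TSO outcomes| = 5

thr0.r0=0 thr0.r1=0
thr0.r0=0 thr0.r1=1
thr0.r0=0 thr0.r1=2
thr0.r0=2 thr0.r1=1
thr0.r0=2 thr0.r1=2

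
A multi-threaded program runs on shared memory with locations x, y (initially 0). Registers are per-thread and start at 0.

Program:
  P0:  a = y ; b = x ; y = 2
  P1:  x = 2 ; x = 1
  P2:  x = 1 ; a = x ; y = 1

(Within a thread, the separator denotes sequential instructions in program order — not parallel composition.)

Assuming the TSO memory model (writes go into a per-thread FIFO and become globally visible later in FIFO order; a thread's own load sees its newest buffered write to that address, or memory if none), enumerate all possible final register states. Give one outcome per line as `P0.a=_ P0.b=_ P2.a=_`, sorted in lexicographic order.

outcome vector order: (P0.a,P0.b,P2.a)
|TSO outcomes| = 10

P0.a=0 P0.b=0 P2.a=1
P0.a=0 P0.b=0 P2.a=2
P0.a=0 P0.b=1 P2.a=1
P0.a=0 P0.b=1 P2.a=2
P0.a=0 P0.b=2 P2.a=1
P0.a=0 P0.b=2 P2.a=2
P0.a=1 P0.b=1 P2.a=1
P0.a=1 P0.b=1 P2.a=2
P0.a=1 P0.b=2 P2.a=1
P0.a=1 P0.b=2 P2.a=2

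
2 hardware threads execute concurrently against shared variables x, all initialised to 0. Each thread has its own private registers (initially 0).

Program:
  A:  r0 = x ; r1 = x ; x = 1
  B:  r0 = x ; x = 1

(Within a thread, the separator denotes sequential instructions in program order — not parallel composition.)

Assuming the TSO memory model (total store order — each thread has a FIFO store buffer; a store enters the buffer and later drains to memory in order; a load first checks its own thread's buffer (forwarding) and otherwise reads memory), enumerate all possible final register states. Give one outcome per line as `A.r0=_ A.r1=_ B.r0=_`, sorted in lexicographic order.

outcome vector order: (A.r0,A.r1,B.r0)
|TSO outcomes| = 4

A.r0=0 A.r1=0 B.r0=0
A.r0=0 A.r1=0 B.r0=1
A.r0=0 A.r1=1 B.r0=0
A.r0=1 A.r1=1 B.r0=0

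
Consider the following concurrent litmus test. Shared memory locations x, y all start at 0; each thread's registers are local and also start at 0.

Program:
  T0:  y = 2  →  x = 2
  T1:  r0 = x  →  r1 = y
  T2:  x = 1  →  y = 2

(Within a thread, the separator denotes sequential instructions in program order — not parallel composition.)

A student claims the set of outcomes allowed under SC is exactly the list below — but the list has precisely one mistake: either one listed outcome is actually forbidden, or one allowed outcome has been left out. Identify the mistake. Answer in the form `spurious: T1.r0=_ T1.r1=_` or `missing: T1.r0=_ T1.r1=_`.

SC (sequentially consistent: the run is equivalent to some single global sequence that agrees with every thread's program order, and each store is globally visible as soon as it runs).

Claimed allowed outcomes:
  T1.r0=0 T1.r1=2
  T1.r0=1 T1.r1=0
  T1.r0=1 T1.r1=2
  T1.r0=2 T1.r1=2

missing: T1.r0=0 T1.r1=0

outcome vector order: (T1.r0,T1.r1)
SC (5): <0 0> <0 2> <1 0> <1 2> <2 2>
SC∖claimed = {<0 0>}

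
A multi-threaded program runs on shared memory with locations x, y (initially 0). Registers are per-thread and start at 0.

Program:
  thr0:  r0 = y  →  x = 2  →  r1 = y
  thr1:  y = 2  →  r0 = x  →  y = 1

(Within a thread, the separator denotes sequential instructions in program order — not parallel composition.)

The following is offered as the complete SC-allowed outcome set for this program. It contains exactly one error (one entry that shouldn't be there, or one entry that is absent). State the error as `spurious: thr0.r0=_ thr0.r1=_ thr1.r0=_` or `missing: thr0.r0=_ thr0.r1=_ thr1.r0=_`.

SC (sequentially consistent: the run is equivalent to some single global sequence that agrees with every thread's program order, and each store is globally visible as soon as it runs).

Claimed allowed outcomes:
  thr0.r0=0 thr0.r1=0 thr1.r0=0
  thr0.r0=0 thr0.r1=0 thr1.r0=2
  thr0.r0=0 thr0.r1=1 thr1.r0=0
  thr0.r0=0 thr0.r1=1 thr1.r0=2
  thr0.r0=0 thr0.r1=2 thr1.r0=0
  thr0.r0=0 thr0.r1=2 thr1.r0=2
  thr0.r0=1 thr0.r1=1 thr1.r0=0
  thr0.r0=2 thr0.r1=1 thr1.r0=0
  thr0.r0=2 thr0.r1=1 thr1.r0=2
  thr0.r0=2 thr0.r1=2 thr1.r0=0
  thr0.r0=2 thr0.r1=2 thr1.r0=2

outcome vector order: (thr0.r0,thr0.r1,thr1.r0)
SC (10): <0 0 2>; <0 1 0>; <0 1 2>; <0 2 0>; <0 2 2>; <1 1 0>; <2 1 0>; <2 1 2>; <2 2 0>; <2 2 2>
claimed∖SC = {<0 0 0>}

spurious: thr0.r0=0 thr0.r1=0 thr1.r0=0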